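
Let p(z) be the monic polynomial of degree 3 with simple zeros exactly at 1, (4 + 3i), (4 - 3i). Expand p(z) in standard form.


The polynomial is p(z) = ∏_{α ∈ S} (z − α), where S = {1, (4 + 3i), (4 - 3i)}.
Expanding the product yields: p(z) = z^3 -9·z^2 + 33·z -25.
Note conjugate pairs combine to real quadratics: (z − (4+3i))(z − (4−3i)) = z² − 8z + 25.
The resulting polynomial has degree 3 and real coefficients as required.

p(z) = z^3 -9·z^2 + 33·z -25.


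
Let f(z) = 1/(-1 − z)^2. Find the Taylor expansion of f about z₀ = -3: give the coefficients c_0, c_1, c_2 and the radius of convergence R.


Let w = z − z₀, so z = z₀ + w.
Then -1 − z = -1 − (z₀ + w) = (-1 − z₀) − w = 2 − w.
f(z) = 1/(2 − w)^2 = (1/(2)^2) · (1 − w/(2))^{−2}.
By the binomial series (1−u)^{−2} = Σ_{n≥0} C(n+1, 1) u^n for |u|<1, with u = w/(2):
  c_n = C(n+1, 1) / (2)^(n+2).
  c_0 = 1/(2)^2 = 1/4.
  c_1 = 2/(2)^3 = 1/4.
  c_2 = 3/(2)^4 = 3/16.
The series is valid for |w/d| < 1, i.e. |z − z₀| < |d|.
Radius of convergence: R = |-1 − z₀| = |2| = 2 (distance from z₀ to the singularity z = -1).

c_0 = 1/4, c_1 = 1/4, c_2 = 3/16; R = 2.


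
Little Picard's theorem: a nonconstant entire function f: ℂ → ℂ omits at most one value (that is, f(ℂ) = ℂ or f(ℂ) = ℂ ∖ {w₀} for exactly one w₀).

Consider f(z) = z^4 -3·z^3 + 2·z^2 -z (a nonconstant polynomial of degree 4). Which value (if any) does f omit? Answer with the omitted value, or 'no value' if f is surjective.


Little Picard bounds the complement of f(ℂ) to at most one point.
For every w ∈ ℂ, the equation p(z) − w = 0 is a nonconstant polynomial in z and hence has at least one root by the fundamental theorem of algebra. So p is surjective onto ℂ, omitting no value.

Omitted value: no value.


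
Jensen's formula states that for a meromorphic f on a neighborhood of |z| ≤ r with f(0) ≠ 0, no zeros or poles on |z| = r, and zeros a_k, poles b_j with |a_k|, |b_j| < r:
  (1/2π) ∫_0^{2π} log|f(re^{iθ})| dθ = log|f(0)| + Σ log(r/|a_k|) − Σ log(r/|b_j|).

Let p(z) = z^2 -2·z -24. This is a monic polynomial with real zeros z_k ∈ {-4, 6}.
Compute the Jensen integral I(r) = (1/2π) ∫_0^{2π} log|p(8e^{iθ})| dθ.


Zeros: -4, 6; r = 8.
Inside |z| < r: -4, 6. Outside (|z| ≥ r): ∅.
p(0) = -24, so log|p(0)| = log(24) = 3.1781.
Apply Jensen: I(r) = log|p(0)| + Σ_k log(r/|z_k|), summed over zeros inside |z| < r.
  log(r/|z_k|) for z_k = -4: log(8/4) = 0.6931
  log(r/|z_k|) for z_k = 6: log(8/6) = 0.2877
Sum over inside zeros: 0.9808.
I(r) = log|p(0)| + (inside sum) = 3.1781 + 0.9808 = 4.1589.
Closed form (all zeros inside, monic): I(r) = n·log(r) = 2·log(8) = 4.1589. ✓

I(r) ≈ 4.1589.


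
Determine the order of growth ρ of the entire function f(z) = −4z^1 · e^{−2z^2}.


M(r) = max_{|z|=r} |-4|·|z|^1·|e^{−2z^2}| = 4·r^1 · e^{2r^2} (the factors attain their maxima compatibly on |z|=r). Then log M(r) = log 4 + 1·log r + 2r^2, dominated by the last term, so log log M(r) ~ 2·log r. The polynomial factor -4z^1 contributes only a log r term and does not affect the order. ρ = 2.
Therefore ρ = 2.

Order ρ = 2.


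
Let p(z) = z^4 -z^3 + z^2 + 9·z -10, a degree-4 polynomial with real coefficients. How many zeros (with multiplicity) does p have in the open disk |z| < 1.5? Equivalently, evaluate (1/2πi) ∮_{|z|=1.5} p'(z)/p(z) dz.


The zeros of p are: 1, (1 + 2i), (1 - 2i), -2.
Their magnitudes are: 1, 2.236, 2.236, 2.
Zeros with |z| < R = 1.5: 1.
Count = 1.
By the argument principle, (1/2πi) ∮_{|z|=R} p'(z)/p(z) dz equals exactly this count.

Number of zeros inside |z| < 1.5: 1.


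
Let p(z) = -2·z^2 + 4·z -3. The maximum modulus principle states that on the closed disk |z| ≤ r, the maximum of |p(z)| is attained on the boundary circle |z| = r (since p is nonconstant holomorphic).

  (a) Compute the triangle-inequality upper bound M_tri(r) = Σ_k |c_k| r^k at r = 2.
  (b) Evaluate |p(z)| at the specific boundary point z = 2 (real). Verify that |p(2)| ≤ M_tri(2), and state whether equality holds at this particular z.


Coefficients: c_0 = -3, c_1 = 4, c_2 = -2. Radius r = 2.
Part (a). Triangle bound: M_tri(r) = Σ_k |c_k| r^k
  = |-3|·2^0 + |4|·2^1 + |-2|·2^2
  = 3 + 8 + 8 = 19.
This bounds M(r) := max_{|z|=r} |p(z)| from above; equality holds iff all terms c_k z^k can be made to align in phase at a single z on |z|=r.
Part (b). At z = 2 (real, on the circle |z| = r):
  p(2) = (-3)·2^0 + (4)·2^1 + (-2)·2^2 = -3.
  |p(2)| = 3.
Check: |p(2)| = 3 ≤ 19 = M_tri(2). ✓ Equality does not hold at z = 2 (the coefficients have mixed signs, so the terms do not all align in phase there).

M_tri(2) = 19; |p(2)| = 3; equality at z=2: no.


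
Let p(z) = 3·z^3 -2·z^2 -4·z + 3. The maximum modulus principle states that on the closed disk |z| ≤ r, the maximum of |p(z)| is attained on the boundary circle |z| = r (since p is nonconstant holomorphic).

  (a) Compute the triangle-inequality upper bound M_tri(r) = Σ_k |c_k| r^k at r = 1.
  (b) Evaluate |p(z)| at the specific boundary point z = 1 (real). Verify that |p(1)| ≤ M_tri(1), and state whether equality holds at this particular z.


Coefficients: c_0 = 3, c_1 = -4, c_2 = -2, c_3 = 3. Radius r = 1.
Part (a). Triangle bound: M_tri(r) = Σ_k |c_k| r^k
  = |3|·1^0 + |-4|·1^1 + |-2|·1^2 + |3|·1^3
  = 3 + 4 + 2 + 3 = 12.
This bounds M(r) := max_{|z|=r} |p(z)| from above; equality holds iff all terms c_k z^k can be made to align in phase at a single z on |z|=r.
Part (b). At z = 1 (real, on the circle |z| = r):
  p(1) = (3)·1^0 + (-4)·1^1 + (-2)·1^2 + (3)·1^3 = 0.
  |p(1)| = 0.
Check: |p(1)| = 0 ≤ 12 = M_tri(1). ✓ Equality does not hold at z = 1 (the coefficients have mixed signs, so the terms do not all align in phase there).

M_tri(1) = 12; |p(1)| = 0; equality at z=1: no.


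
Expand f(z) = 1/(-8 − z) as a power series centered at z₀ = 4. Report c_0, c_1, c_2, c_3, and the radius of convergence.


Let w = z − z₀, so z = z₀ + w.
Then -8 − z = -8 − (z₀ + w) = (-8 − z₀) − w = -12 − w.
f(z) = 1/(-12 − w) = (1/(-12)) · 1/(1 − w/(-12)) = Σ_{n≥0} w^n / (-12)^(n+1).
So c_n = 1/(-12)^(n+1):
  c_0 = 1/(-12)^1 = -1/12.
  c_1 = 1/(-12)^2 = 1/144.
  c_2 = 1/(-12)^3 = -1/1728.
  c_3 = 1/(-12)^4 = 1/20736.
The series is valid for |w/d| < 1, i.e. |z − z₀| < |d|.
Radius of convergence: R = |-8 − z₀| = |-12| = 12 (distance from z₀ to the singularity z = -8).

c_0 = -1/12, c_1 = 1/144, c_2 = -1/1728, c_3 = 1/20736; R = 12.


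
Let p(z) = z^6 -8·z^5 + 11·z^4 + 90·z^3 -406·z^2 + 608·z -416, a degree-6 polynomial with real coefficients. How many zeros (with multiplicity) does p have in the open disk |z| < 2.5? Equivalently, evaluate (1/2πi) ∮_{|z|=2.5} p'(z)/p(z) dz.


The zeros of p are: 4, (3 + 2i), (3 - 2i), -4, (1 + 1i), (1 - 1i).
Their magnitudes are: 4, 3.606, 3.606, 4, 1.414, 1.414.
Zeros with |z| < R = 2.5: (1 + 1i), (1 - 1i).
Count = 2.
By the argument principle, (1/2πi) ∮_{|z|=R} p'(z)/p(z) dz equals exactly this count.

Number of zeros inside |z| < 2.5: 2.


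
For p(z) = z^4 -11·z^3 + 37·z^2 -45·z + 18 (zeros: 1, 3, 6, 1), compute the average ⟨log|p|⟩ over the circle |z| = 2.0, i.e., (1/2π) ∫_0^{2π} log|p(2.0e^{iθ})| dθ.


Zeros: 1, 1, 3, 6; r = 2.0.
Inside |z| < r: 1, 1. Outside (|z| ≥ r): 3, 6.
p(0) = 18, so log|p(0)| = log(18) = 2.8904.
Apply Jensen: I(r) = log|p(0)| + Σ_k log(r/|z_k|), summed over zeros inside |z| < r.
  log(r/|z_k|) for z_k = 1: log(2.0/1) = 0.6931
  log(r/|z_k|) for z_k = 1: log(2.0/1) = 0.6931
  Outside zeros (3, 6) contribute nothing to the Jensen sum.
Sum over inside zeros: 1.3863.
I(r) = log|p(0)| + (inside sum) = 2.8904 + 1.3863 = 4.2767.
Note: since some zeros are outside |z| ≤ r, the simplified n·log(r) form does NOT apply — only the inside zeros contribute.

I(r) ≈ 4.2767.


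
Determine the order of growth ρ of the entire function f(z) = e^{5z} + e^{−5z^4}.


Each summand is entire of order 1 and 4 respectively (as in the single-exponential case). The order of a sum is at most the max of the orders, so ρ ≤ 4. For the lower bound: on |z|=r choose arg z so that -5z^4 is real positive; then |e^{-5z^4}| = e^{5r^4} while |e^{5z}| ≤ e^{5r^1} = o(e^{5r^4}). So |f| ≥ e^{5r^4}(1 − o(1)) and ρ ≥ 4. Hence ρ = max(1, 4) = 4.
Therefore ρ = 4.

Order ρ = 4.


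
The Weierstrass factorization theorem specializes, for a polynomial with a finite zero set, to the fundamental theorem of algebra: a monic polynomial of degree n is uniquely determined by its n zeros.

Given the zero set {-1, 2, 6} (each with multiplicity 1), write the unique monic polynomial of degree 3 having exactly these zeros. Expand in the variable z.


The polynomial is p(z) = ∏_{α ∈ S} (z − α), where S = {-1, 2, 6}.
Expanding the product yields: p(z) = z^3 -7·z^2 + 4·z + 12.
The resulting polynomial has degree 3 and real coefficients as required.

p(z) = z^3 -7·z^2 + 4·z + 12.


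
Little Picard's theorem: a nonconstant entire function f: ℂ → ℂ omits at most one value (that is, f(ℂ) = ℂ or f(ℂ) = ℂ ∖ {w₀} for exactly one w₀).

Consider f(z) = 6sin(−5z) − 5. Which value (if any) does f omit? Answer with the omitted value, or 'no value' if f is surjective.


Little Picard bounds the complement of f(ℂ) to at most one point.
sin is entire and surjective onto ℂ: for every w ∈ ℂ, sin(ζ) = w has a solution ζ ∈ ℂ (e.g., via the complex inverse arcsin). With ζ = −5z this gives z = ζ/(-5). Then 6·sin(−5z) takes every value in 6·ℂ = ℂ, and adding -5 is a bijection of ℂ. So f is surjective and omits no value. (Note: only on the real line is sin bounded by [−1, 1].)

Omitted value: no value.


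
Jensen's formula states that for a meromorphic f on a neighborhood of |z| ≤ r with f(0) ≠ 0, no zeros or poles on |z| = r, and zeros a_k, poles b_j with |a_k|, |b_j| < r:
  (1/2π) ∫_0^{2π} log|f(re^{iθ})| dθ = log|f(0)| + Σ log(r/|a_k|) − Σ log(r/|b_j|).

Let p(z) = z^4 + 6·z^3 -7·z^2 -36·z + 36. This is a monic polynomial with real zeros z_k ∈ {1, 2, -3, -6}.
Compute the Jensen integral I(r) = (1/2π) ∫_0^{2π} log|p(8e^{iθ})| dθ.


Zeros: -6, -3, 1, 2; r = 8.
Inside |z| < r: -6, -3, 1, 2. Outside (|z| ≥ r): ∅.
p(0) = 36, so log|p(0)| = log(36) = 3.5835.
Apply Jensen: I(r) = log|p(0)| + Σ_k log(r/|z_k|), summed over zeros inside |z| < r.
  log(r/|z_k|) for z_k = 1: log(8/1) = 2.0794
  log(r/|z_k|) for z_k = 2: log(8/2) = 1.3863
  log(r/|z_k|) for z_k = -3: log(8/3) = 0.9808
  log(r/|z_k|) for z_k = -6: log(8/6) = 0.2877
Sum over inside zeros: 4.7342.
I(r) = log|p(0)| + (inside sum) = 3.5835 + 4.7342 = 8.3178.
Closed form (all zeros inside, monic): I(r) = n·log(r) = 4·log(8) = 8.3178. ✓

I(r) ≈ 8.3178.


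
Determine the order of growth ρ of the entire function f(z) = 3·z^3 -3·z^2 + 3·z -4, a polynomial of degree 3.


|f(z)| ≤ Σ|c_k|·r^k = O(r^3) as r → ∞. Polynomial growth is O(e^{r^ε}) for every ε > 0 (since r^3/e^{r^ε} → 0), so ρ ≤ ε for all ε > 0, i.e. ρ = 0. Every nonconstant polynomial has order 0.
Therefore ρ = 0.

Order ρ = 0.


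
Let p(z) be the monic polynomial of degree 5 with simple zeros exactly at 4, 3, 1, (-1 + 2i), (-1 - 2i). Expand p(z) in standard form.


The polynomial is p(z) = ∏_{α ∈ S} (z − α), where S = {4, 3, 1, (-1 + 2i), (-1 - 2i)}.
Expanding the product yields: p(z) = z^5 -6·z^4 + 8·z^3 -14·z^2 + 71·z -60.
Note conjugate pairs combine to real quadratics: (z − (-1+2i))(z − (-1−2i)) = z² + 2z + 5.
The resulting polynomial has degree 5 and real coefficients as required.

p(z) = z^5 -6·z^4 + 8·z^3 -14·z^2 + 71·z -60.


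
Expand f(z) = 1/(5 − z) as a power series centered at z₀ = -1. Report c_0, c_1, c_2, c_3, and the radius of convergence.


Let w = z − z₀, so z = z₀ + w.
Then 5 − z = 5 − (z₀ + w) = (5 − z₀) − w = 6 − w.
f(z) = 1/(6 − w) = (1/(6)) · 1/(1 − w/(6)) = Σ_{n≥0} w^n / (6)^(n+1).
So c_n = 1/(6)^(n+1):
  c_0 = 1/(6)^1 = 1/6.
  c_1 = 1/(6)^2 = 1/36.
  c_2 = 1/(6)^3 = 1/216.
  c_3 = 1/(6)^4 = 1/1296.
The series is valid for |w/d| < 1, i.e. |z − z₀| < |d|.
Radius of convergence: R = |5 − z₀| = |6| = 6 (distance from z₀ to the singularity z = 5).

c_0 = 1/6, c_1 = 1/36, c_2 = 1/216, c_3 = 1/1296; R = 6.


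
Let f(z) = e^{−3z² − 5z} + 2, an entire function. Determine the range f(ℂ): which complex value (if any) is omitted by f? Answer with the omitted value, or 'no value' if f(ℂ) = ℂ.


Little Picard bounds the complement of f(ℂ) to at most one point.
The exponent g(z) = −3z² − 5z is a nonconstant polynomial, hence surjective onto ℂ. So e^{g(z)} takes every value in {e^w : w ∈ ℂ} = ℂ ∖ {0}. Adding 2 shifts the range to ℂ ∖ {2}. f omits exactly 2.

Omitted value: 2.


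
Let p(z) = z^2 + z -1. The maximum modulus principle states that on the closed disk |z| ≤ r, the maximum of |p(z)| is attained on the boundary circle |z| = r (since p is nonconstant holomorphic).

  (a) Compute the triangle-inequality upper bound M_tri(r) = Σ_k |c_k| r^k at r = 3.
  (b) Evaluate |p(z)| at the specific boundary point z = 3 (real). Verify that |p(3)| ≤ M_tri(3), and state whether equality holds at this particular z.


Coefficients: c_0 = -1, c_1 = 1, c_2 = 1. Radius r = 3.
Part (a). Triangle bound: M_tri(r) = Σ_k |c_k| r^k
  = |-1|·3^0 + |1|·3^1 + |1|·3^2
  = 1 + 3 + 9 = 13.
This bounds M(r) := max_{|z|=r} |p(z)| from above; equality holds iff all terms c_k z^k can be made to align in phase at a single z on |z|=r.
Part (b). At z = 3 (real, on the circle |z| = r):
  p(3) = (-1)·3^0 + (1)·3^1 + (1)·3^2 = 11.
  |p(3)| = 11.
Check: |p(3)| = 11 ≤ 13 = M_tri(3). ✓ Equality does not hold at z = 3 (the coefficients have mixed signs, so the terms do not all align in phase there).

M_tri(3) = 13; |p(3)| = 11; equality at z=3: no.


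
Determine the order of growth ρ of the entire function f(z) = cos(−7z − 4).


cos(w) is a linear combination of e^{iw} and e^{−iw} (or e^w, e^{−w} in the hyperbolic case), so |cos(w)| ≤ e^{|w|}. With w = −7z − 4, |w| ≤ 7|z| + 4 = 7r + 4 on |z| = r, giving M(r) ≤ e^{7r + 4}, so ρ ≤ 1. On a suitable ray (z = it for sin/cos; z = t for sinh/cosh, t real → ∞), |cos(−7z − 4)| grows like e^{7|t|}/2, so ρ ≥ 1. Hence ρ = 1.
Therefore ρ = 1.

Order ρ = 1.


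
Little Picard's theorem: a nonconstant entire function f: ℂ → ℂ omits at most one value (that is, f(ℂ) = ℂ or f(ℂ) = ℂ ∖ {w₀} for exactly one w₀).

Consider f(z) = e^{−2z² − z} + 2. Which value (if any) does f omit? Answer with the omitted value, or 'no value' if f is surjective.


Little Picard bounds the complement of f(ℂ) to at most one point.
The exponent g(z) = −2z² − z is a nonconstant polynomial, hence surjective onto ℂ. So e^{g(z)} takes every value in {e^w : w ∈ ℂ} = ℂ ∖ {0}. Adding 2 shifts the range to ℂ ∖ {2}. f omits exactly 2.

Omitted value: 2.


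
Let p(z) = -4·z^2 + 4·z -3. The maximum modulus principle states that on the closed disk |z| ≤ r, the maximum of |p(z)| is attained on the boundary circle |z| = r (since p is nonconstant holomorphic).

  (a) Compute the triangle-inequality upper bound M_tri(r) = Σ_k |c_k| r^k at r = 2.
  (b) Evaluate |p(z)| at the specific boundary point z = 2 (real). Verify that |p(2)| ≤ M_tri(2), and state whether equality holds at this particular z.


Coefficients: c_0 = -3, c_1 = 4, c_2 = -4. Radius r = 2.
Part (a). Triangle bound: M_tri(r) = Σ_k |c_k| r^k
  = |-3|·2^0 + |4|·2^1 + |-4|·2^2
  = 3 + 8 + 16 = 27.
This bounds M(r) := max_{|z|=r} |p(z)| from above; equality holds iff all terms c_k z^k can be made to align in phase at a single z on |z|=r.
Part (b). At z = 2 (real, on the circle |z| = r):
  p(2) = (-3)·2^0 + (4)·2^1 + (-4)·2^2 = -11.
  |p(2)| = 11.
Check: |p(2)| = 11 ≤ 27 = M_tri(2). ✓ Equality does not hold at z = 2 (the coefficients have mixed signs, so the terms do not all align in phase there).

M_tri(2) = 27; |p(2)| = 11; equality at z=2: no.


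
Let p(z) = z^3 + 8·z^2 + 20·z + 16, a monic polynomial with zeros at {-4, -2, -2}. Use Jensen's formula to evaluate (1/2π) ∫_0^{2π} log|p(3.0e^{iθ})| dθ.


Zeros: -4, -2, -2; r = 3.0.
Inside |z| < r: -2, -2. Outside (|z| ≥ r): -4.
p(0) = 16, so log|p(0)| = log(16) = 2.7726.
Apply Jensen: I(r) = log|p(0)| + Σ_k log(r/|z_k|), summed over zeros inside |z| < r.
  log(r/|z_k|) for z_k = -2: log(3.0/2) = 0.4055
  log(r/|z_k|) for z_k = -2: log(3.0/2) = 0.4055
  Outside zeros (-4) contribute nothing to the Jensen sum.
Sum over inside zeros: 0.8109.
I(r) = log|p(0)| + (inside sum) = 2.7726 + 0.8109 = 3.5835.
Note: since some zeros are outside |z| ≤ r, the simplified n·log(r) form does NOT apply — only the inside zeros contribute.

I(r) ≈ 3.5835.


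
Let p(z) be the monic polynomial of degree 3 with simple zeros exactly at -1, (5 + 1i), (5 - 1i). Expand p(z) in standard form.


The polynomial is p(z) = ∏_{α ∈ S} (z − α), where S = {-1, (5 + 1i), (5 - 1i)}.
Expanding the product yields: p(z) = z^3 -9·z^2 + 16·z + 26.
Note conjugate pairs combine to real quadratics: (z − (5+1i))(z − (5−1i)) = z² − 10z + 26.
The resulting polynomial has degree 3 and real coefficients as required.

p(z) = z^3 -9·z^2 + 16·z + 26.


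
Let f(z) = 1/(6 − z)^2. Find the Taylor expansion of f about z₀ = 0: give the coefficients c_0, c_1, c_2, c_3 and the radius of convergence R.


Let w = z − z₀, so z = z₀ + w.
Then 6 − z = 6 − (z₀ + w) = (6 − z₀) − w = 6 − w.
f(z) = 1/(6 − w)^2 = (1/(6)^2) · (1 − w/(6))^{−2}.
By the binomial series (1−u)^{−2} = Σ_{n≥0} C(n+1, 1) u^n for |u|<1, with u = w/(6):
  c_n = C(n+1, 1) / (6)^(n+2).
  c_0 = 1/(6)^2 = 1/36.
  c_1 = 2/(6)^3 = 1/108.
  c_2 = 3/(6)^4 = 1/432.
  c_3 = 4/(6)^5 = 1/1944.
The series is valid for |w/d| < 1, i.e. |z − z₀| < |d|.
Radius of convergence: R = |6 − z₀| = |6| = 6 (distance from z₀ to the singularity z = 6).

c_0 = 1/36, c_1 = 1/108, c_2 = 1/432, c_3 = 1/1944; R = 6.


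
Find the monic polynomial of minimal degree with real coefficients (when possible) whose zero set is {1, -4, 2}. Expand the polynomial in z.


The polynomial is p(z) = ∏_{α ∈ S} (z − α), where S = {1, -4, 2}.
Expanding the product yields: p(z) = z^3 + z^2 -10·z + 8.
The resulting polynomial has degree 3 and real coefficients as required.

p(z) = z^3 + z^2 -10·z + 8.


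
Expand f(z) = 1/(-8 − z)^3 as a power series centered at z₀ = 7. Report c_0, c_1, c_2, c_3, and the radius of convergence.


Let w = z − z₀, so z = z₀ + w.
Then -8 − z = -8 − (z₀ + w) = (-8 − z₀) − w = -15 − w.
f(z) = 1/(-15 − w)^3 = (1/(-15)^3) · (1 − w/(-15))^{−3}.
By the binomial series (1−u)^{−3} = Σ_{n≥0} C(n+2, 2) u^n for |u|<1, with u = w/(-15):
  c_n = C(n+2, 2) / (-15)^(n+3).
  c_0 = 1/(-15)^3 = -1/3375.
  c_1 = 3/(-15)^4 = 1/16875.
  c_2 = 6/(-15)^5 = -2/253125.
  c_3 = 10/(-15)^6 = 2/2278125.
The series is valid for |w/d| < 1, i.e. |z − z₀| < |d|.
Radius of convergence: R = |-8 − z₀| = |-15| = 15 (distance from z₀ to the singularity z = -8).

c_0 = -1/3375, c_1 = 1/16875, c_2 = -2/253125, c_3 = 2/2278125; R = 15.


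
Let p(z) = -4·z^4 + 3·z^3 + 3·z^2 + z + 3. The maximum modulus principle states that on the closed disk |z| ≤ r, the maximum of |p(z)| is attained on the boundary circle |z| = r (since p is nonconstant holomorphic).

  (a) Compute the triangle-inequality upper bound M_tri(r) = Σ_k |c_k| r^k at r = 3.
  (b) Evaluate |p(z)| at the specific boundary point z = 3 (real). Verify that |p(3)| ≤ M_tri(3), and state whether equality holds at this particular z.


Coefficients: c_0 = 3, c_1 = 1, c_2 = 3, c_3 = 3, c_4 = -4. Radius r = 3.
Part (a). Triangle bound: M_tri(r) = Σ_k |c_k| r^k
  = |3|·3^0 + |1|·3^1 + |3|·3^2 + |3|·3^3 + |-4|·3^4
  = 3 + 3 + 27 + 81 + 324 = 438.
This bounds M(r) := max_{|z|=r} |p(z)| from above; equality holds iff all terms c_k z^k can be made to align in phase at a single z on |z|=r.
Part (b). At z = 3 (real, on the circle |z| = r):
  p(3) = (3)·3^0 + (1)·3^1 + (3)·3^2 + (3)·3^3 + (-4)·3^4 = -210.
  |p(3)| = 210.
Check: |p(3)| = 210 ≤ 438 = M_tri(3). ✓ Equality does not hold at z = 3 (the coefficients have mixed signs, so the terms do not all align in phase there).

M_tri(3) = 438; |p(3)| = 210; equality at z=3: no.


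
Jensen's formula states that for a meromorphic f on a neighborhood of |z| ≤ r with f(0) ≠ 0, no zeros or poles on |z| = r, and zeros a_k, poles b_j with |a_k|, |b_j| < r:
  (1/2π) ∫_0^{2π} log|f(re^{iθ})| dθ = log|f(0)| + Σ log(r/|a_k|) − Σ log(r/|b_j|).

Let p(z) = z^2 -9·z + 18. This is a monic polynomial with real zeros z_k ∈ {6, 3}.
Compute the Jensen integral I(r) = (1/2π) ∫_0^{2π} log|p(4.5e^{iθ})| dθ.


Zeros: 3, 6; r = 4.5.
Inside |z| < r: 3. Outside (|z| ≥ r): 6.
p(0) = 18, so log|p(0)| = log(18) = 2.8904.
Apply Jensen: I(r) = log|p(0)| + Σ_k log(r/|z_k|), summed over zeros inside |z| < r.
  log(r/|z_k|) for z_k = 3: log(4.5/3) = 0.4055
  Outside zeros (6) contribute nothing to the Jensen sum.
Sum over inside zeros: 0.4055.
I(r) = log|p(0)| + (inside sum) = 2.8904 + 0.4055 = 3.2958.
Note: since some zeros are outside |z| ≤ r, the simplified n·log(r) form does NOT apply — only the inside zeros contribute.

I(r) ≈ 3.2958.


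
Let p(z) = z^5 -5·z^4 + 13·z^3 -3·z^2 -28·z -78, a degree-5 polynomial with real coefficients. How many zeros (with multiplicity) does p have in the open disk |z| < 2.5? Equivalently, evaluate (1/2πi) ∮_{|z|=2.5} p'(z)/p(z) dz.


The zeros of p are: (-1 + 1i), (-1 - 1i), 3, (2 + 3i), (2 - 3i).
Their magnitudes are: 1.414, 1.414, 3, 3.606, 3.606.
Zeros with |z| < R = 2.5: (-1 + 1i), (-1 - 1i).
Count = 2.
By the argument principle, (1/2πi) ∮_{|z|=R} p'(z)/p(z) dz equals exactly this count.

Number of zeros inside |z| < 2.5: 2.


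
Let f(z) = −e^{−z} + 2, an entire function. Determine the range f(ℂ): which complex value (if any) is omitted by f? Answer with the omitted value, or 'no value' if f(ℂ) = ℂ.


Little Picard bounds the complement of f(ℂ) to at most one point.
e^{−z} is never zero on ℂ, so -1·e^{−z} takes every value in ℂ ∖ {0}. Adding 2 shifts the range to ℂ ∖ {2}. Thus f omits exactly the value 2.

Omitted value: 2.


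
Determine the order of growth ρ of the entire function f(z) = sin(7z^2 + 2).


Write sin(w) = (e^{iw} ± e^{−iw})/(2 or 2i), so |sin(w)| ≤ e^{|w|}. With w = 7z^2 + 2, |w| ≤ 7r^2 + 2 on |z|=r, giving M(r) ≤ e^{7r^2 + 2} and ρ ≤ 2. For the lower bound, choose z on |z|=r with 7z^2 purely imaginary of modulus 7r^2; then |sin(7z^2 + 2)| grows like e^{7r^2}/2, so ρ ≥ 2. Hence ρ = 2.
Therefore ρ = 2.

Order ρ = 2.


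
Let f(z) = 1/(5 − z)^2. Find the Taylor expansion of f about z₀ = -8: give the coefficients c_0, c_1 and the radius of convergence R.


Let w = z − z₀, so z = z₀ + w.
Then 5 − z = 5 − (z₀ + w) = (5 − z₀) − w = 13 − w.
f(z) = 1/(13 − w)^2 = (1/(13)^2) · (1 − w/(13))^{−2}.
By the binomial series (1−u)^{−2} = Σ_{n≥0} C(n+1, 1) u^n for |u|<1, with u = w/(13):
  c_n = C(n+1, 1) / (13)^(n+2).
  c_0 = 1/(13)^2 = 1/169.
  c_1 = 2/(13)^3 = 2/2197.
The series is valid for |w/d| < 1, i.e. |z − z₀| < |d|.
Radius of convergence: R = |5 − z₀| = |13| = 13 (distance from z₀ to the singularity z = 5).

c_0 = 1/169, c_1 = 2/2197; R = 13.


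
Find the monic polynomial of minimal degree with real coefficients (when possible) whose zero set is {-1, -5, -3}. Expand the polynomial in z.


The polynomial is p(z) = ∏_{α ∈ S} (z − α), where S = {-1, -5, -3}.
Expanding the product yields: p(z) = z^3 + 9·z^2 + 23·z + 15.
The resulting polynomial has degree 3 and real coefficients as required.

p(z) = z^3 + 9·z^2 + 23·z + 15.


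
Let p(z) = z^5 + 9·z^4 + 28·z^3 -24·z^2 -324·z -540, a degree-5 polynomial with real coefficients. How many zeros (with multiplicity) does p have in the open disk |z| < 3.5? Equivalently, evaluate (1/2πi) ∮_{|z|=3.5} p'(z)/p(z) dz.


The zeros of p are: (-3 + 3i), (-3 - 3i), 3, (-3 + 1i), (-3 - 1i).
Their magnitudes are: 4.243, 4.243, 3, 3.162, 3.162.
Zeros with |z| < R = 3.5: 3, (-3 + 1i), (-3 - 1i).
Count = 3.
By the argument principle, (1/2πi) ∮_{|z|=R} p'(z)/p(z) dz equals exactly this count.

Number of zeros inside |z| < 3.5: 3.


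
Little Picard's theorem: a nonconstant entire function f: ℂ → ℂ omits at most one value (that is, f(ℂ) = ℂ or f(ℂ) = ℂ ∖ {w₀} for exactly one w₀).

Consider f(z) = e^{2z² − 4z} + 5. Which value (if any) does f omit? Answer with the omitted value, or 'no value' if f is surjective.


Little Picard bounds the complement of f(ℂ) to at most one point.
The exponent g(z) = 2z² − 4z is a nonconstant polynomial, hence surjective onto ℂ. So e^{g(z)} takes every value in {e^w : w ∈ ℂ} = ℂ ∖ {0}. Adding 5 shifts the range to ℂ ∖ {5}. f omits exactly 5.

Omitted value: 5.


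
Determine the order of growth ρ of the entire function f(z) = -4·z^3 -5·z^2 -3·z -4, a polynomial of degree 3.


|f(z)| ≤ Σ|c_k|·r^k = O(r^3) as r → ∞. Polynomial growth is O(e^{r^ε}) for every ε > 0 (since r^3/e^{r^ε} → 0), so ρ ≤ ε for all ε > 0, i.e. ρ = 0. Every nonconstant polynomial has order 0.
Therefore ρ = 0.

Order ρ = 0.


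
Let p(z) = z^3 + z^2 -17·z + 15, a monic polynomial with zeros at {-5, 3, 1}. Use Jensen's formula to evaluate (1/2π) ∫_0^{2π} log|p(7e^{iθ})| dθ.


Zeros: -5, 1, 3; r = 7.
Inside |z| < r: -5, 1, 3. Outside (|z| ≥ r): ∅.
p(0) = 15, so log|p(0)| = log(15) = 2.7081.
Apply Jensen: I(r) = log|p(0)| + Σ_k log(r/|z_k|), summed over zeros inside |z| < r.
  log(r/|z_k|) for z_k = -5: log(7/5) = 0.3365
  log(r/|z_k|) for z_k = 3: log(7/3) = 0.8473
  log(r/|z_k|) for z_k = 1: log(7/1) = 1.9459
Sum over inside zeros: 3.1297.
I(r) = log|p(0)| + (inside sum) = 2.7081 + 3.1297 = 5.8377.
Closed form (all zeros inside, monic): I(r) = n·log(r) = 3·log(7) = 5.8377. ✓

I(r) ≈ 5.8377.


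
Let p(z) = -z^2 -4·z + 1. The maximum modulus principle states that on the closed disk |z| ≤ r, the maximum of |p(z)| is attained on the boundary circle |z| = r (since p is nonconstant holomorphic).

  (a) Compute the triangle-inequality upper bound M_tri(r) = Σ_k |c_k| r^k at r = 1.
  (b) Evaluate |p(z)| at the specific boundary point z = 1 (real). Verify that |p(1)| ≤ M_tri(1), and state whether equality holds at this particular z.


Coefficients: c_0 = 1, c_1 = -4, c_2 = -1. Radius r = 1.
Part (a). Triangle bound: M_tri(r) = Σ_k |c_k| r^k
  = |1|·1^0 + |-4|·1^1 + |-1|·1^2
  = 1 + 4 + 1 = 6.
This bounds M(r) := max_{|z|=r} |p(z)| from above; equality holds iff all terms c_k z^k can be made to align in phase at a single z on |z|=r.
Part (b). At z = 1 (real, on the circle |z| = r):
  p(1) = (1)·1^0 + (-4)·1^1 + (-1)·1^2 = -4.
  |p(1)| = 4.
Check: |p(1)| = 4 ≤ 6 = M_tri(1). ✓ Equality does not hold at z = 1 (the coefficients have mixed signs, so the terms do not all align in phase there).

M_tri(1) = 6; |p(1)| = 4; equality at z=1: no.


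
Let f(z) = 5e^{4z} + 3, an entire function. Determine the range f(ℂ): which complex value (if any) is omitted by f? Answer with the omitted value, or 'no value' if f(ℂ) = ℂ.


Little Picard bounds the complement of f(ℂ) to at most one point.
e^{4z} is never zero on ℂ, so 5·e^{4z} takes every value in ℂ ∖ {0}. Adding 3 shifts the range to ℂ ∖ {3}. Thus f omits exactly the value 3.

Omitted value: 3.


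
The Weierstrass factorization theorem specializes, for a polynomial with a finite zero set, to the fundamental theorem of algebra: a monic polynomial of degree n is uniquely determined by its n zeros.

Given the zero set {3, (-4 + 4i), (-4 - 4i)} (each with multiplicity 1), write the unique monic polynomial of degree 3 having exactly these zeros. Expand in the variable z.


The polynomial is p(z) = ∏_{α ∈ S} (z − α), where S = {3, (-4 + 4i), (-4 - 4i)}.
Expanding the product yields: p(z) = z^3 + 5·z^2 + 8·z -96.
Note conjugate pairs combine to real quadratics: (z − (-4+4i))(z − (-4−4i)) = z² + 8z + 32.
The resulting polynomial has degree 3 and real coefficients as required.

p(z) = z^3 + 5·z^2 + 8·z -96.


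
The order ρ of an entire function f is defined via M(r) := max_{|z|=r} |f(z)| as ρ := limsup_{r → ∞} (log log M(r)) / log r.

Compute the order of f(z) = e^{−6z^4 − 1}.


|e^{−6z^4 − 1}| = e^{Re(-6·z^4) + -1} ≤ e^{6|z|^4 + -1} = e^{6r^4 + -1} on |z| = r, so ρ ≤ 4. Choosing z on |z|=r so that -6·z^4 is real positive (always possible by picking arg z appropriately) gives |f(z)| = e^{6r^4 + -1}, matching the bound. The additive constant -1 does not affect log log M(r) ~ 4·log r. Hence ρ = 4.
Therefore ρ = 4.

Order ρ = 4.


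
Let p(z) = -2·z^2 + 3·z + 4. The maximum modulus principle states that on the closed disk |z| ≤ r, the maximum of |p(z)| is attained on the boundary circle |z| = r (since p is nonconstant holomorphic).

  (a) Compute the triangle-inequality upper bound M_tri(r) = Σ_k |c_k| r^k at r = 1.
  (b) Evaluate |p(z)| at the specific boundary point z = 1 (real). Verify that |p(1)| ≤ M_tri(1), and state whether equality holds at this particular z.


Coefficients: c_0 = 4, c_1 = 3, c_2 = -2. Radius r = 1.
Part (a). Triangle bound: M_tri(r) = Σ_k |c_k| r^k
  = |4|·1^0 + |3|·1^1 + |-2|·1^2
  = 4 + 3 + 2 = 9.
This bounds M(r) := max_{|z|=r} |p(z)| from above; equality holds iff all terms c_k z^k can be made to align in phase at a single z on |z|=r.
Part (b). At z = 1 (real, on the circle |z| = r):
  p(1) = (4)·1^0 + (3)·1^1 + (-2)·1^2 = 5.
  |p(1)| = 5.
Check: |p(1)| = 5 ≤ 9 = M_tri(1). ✓ Equality does not hold at z = 1 (the coefficients have mixed signs, so the terms do not all align in phase there).

M_tri(1) = 9; |p(1)| = 5; equality at z=1: no.


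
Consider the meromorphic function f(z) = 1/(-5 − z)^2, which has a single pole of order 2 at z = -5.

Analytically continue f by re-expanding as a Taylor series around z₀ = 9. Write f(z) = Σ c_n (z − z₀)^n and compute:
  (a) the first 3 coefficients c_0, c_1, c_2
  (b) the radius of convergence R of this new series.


Let w = z − z₀, so z = z₀ + w.
Then -5 − z = -5 − (z₀ + w) = (-5 − z₀) − w = -14 − w.
f(z) = 1/(-14 − w)^2 = (1/(-14)^2) · (1 − w/(-14))^{−2}.
By the binomial series (1−u)^{−2} = Σ_{n≥0} C(n+1, 1) u^n for |u|<1, with u = w/(-14):
  c_n = C(n+1, 1) / (-14)^(n+2).
  c_0 = 1/(-14)^2 = 1/196.
  c_1 = 2/(-14)^3 = -1/1372.
  c_2 = 3/(-14)^4 = 3/38416.
The series is valid for |w/d| < 1, i.e. |z − z₀| < |d|.
Radius of convergence: R = |-5 − z₀| = |-14| = 14 (distance from z₀ to the singularity z = -5).

c_0 = 1/196, c_1 = -1/1372, c_2 = 3/38416; R = 14.


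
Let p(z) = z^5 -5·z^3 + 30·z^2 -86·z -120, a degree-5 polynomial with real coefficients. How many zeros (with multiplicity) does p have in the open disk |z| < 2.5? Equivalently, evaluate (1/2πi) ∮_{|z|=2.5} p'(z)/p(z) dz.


The zeros of p are: -1, -4, (1 + 3i), (1 - 3i), 3.
Their magnitudes are: 1, 4, 3.162, 3.162, 3.
Zeros with |z| < R = 2.5: -1.
Count = 1.
By the argument principle, (1/2πi) ∮_{|z|=R} p'(z)/p(z) dz equals exactly this count.

Number of zeros inside |z| < 2.5: 1.


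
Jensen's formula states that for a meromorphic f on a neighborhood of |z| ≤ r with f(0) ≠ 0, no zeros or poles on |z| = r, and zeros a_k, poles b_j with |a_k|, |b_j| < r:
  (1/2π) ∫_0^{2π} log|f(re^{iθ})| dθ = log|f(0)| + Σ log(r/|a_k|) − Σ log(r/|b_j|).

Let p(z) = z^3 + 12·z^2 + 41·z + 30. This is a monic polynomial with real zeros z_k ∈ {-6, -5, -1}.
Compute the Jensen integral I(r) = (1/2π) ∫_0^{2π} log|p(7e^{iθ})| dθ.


Zeros: -6, -5, -1; r = 7.
Inside |z| < r: -6, -5, -1. Outside (|z| ≥ r): ∅.
p(0) = 30, so log|p(0)| = log(30) = 3.4012.
Apply Jensen: I(r) = log|p(0)| + Σ_k log(r/|z_k|), summed over zeros inside |z| < r.
  log(r/|z_k|) for z_k = -6: log(7/6) = 0.1542
  log(r/|z_k|) for z_k = -5: log(7/5) = 0.3365
  log(r/|z_k|) for z_k = -1: log(7/1) = 1.9459
Sum over inside zeros: 2.4365.
I(r) = log|p(0)| + (inside sum) = 3.4012 + 2.4365 = 5.8377.
Closed form (all zeros inside, monic): I(r) = n·log(r) = 3·log(7) = 5.8377. ✓

I(r) ≈ 5.8377.


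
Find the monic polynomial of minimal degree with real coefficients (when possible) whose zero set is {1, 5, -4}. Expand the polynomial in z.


The polynomial is p(z) = ∏_{α ∈ S} (z − α), where S = {1, 5, -4}.
Expanding the product yields: p(z) = z^3 -2·z^2 -19·z + 20.
The resulting polynomial has degree 3 and real coefficients as required.

p(z) = z^3 -2·z^2 -19·z + 20.


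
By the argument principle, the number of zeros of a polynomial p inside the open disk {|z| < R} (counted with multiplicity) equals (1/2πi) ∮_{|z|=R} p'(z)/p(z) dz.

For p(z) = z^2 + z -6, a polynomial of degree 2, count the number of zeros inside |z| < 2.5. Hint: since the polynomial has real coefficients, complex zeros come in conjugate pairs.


The zeros of p are: -3, 2.
Their magnitudes are: 3, 2.
Zeros with |z| < R = 2.5: 2.
Count = 1.
By the argument principle, (1/2πi) ∮_{|z|=R} p'(z)/p(z) dz equals exactly this count.

Number of zeros inside |z| < 2.5: 1.


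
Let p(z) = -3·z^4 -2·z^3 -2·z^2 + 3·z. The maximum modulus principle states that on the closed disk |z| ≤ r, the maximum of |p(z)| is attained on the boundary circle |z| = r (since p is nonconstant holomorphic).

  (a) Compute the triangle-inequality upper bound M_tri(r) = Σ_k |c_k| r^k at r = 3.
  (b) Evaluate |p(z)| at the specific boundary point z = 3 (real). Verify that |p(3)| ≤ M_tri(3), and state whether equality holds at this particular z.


Coefficients: c_0 = 0, c_1 = 3, c_2 = -2, c_3 = -2, c_4 = -3. Radius r = 3.
Part (a). Triangle bound: M_tri(r) = Σ_k |c_k| r^k
  = |0|·3^0 + |3|·3^1 + |-2|·3^2 + |-2|·3^3 + |-3|·3^4
  = 0 + 9 + 18 + 54 + 243 = 324.
This bounds M(r) := max_{|z|=r} |p(z)| from above; equality holds iff all terms c_k z^k can be made to align in phase at a single z on |z|=r.
Part (b). At z = 3 (real, on the circle |z| = r):
  p(3) = (0)·3^0 + (3)·3^1 + (-2)·3^2 + (-2)·3^3 + (-3)·3^4 = -306.
  |p(3)| = 306.
Check: |p(3)| = 306 ≤ 324 = M_tri(3). ✓ Equality does not hold at z = 3 (the coefficients have mixed signs, so the terms do not all align in phase there).

M_tri(3) = 324; |p(3)| = 306; equality at z=3: no.


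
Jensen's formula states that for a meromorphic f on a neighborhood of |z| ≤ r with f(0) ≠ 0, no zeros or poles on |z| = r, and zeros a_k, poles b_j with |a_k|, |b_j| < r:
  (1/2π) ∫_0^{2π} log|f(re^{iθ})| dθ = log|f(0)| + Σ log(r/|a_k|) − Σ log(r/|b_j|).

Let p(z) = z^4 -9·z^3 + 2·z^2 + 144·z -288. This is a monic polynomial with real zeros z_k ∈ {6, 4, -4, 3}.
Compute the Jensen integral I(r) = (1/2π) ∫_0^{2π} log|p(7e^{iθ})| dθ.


Zeros: -4, 3, 4, 6; r = 7.
Inside |z| < r: -4, 3, 4, 6. Outside (|z| ≥ r): ∅.
p(0) = -288, so log|p(0)| = log(288) = 5.6630.
Apply Jensen: I(r) = log|p(0)| + Σ_k log(r/|z_k|), summed over zeros inside |z| < r.
  log(r/|z_k|) for z_k = 6: log(7/6) = 0.1542
  log(r/|z_k|) for z_k = 4: log(7/4) = 0.5596
  log(r/|z_k|) for z_k = -4: log(7/4) = 0.5596
  log(r/|z_k|) for z_k = 3: log(7/3) = 0.8473
Sum over inside zeros: 2.1207.
I(r) = log|p(0)| + (inside sum) = 5.6630 + 2.1207 = 7.7836.
Closed form (all zeros inside, monic): I(r) = n·log(r) = 4·log(7) = 7.7836. ✓

I(r) ≈ 7.7836.


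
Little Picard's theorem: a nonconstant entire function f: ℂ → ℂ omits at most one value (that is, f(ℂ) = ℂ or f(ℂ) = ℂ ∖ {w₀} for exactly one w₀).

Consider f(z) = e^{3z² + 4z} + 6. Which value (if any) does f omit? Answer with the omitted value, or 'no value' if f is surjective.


Little Picard bounds the complement of f(ℂ) to at most one point.
The exponent g(z) = 3z² + 4z is a nonconstant polynomial, hence surjective onto ℂ. So e^{g(z)} takes every value in {e^w : w ∈ ℂ} = ℂ ∖ {0}. Adding 6 shifts the range to ℂ ∖ {6}. f omits exactly 6.

Omitted value: 6.


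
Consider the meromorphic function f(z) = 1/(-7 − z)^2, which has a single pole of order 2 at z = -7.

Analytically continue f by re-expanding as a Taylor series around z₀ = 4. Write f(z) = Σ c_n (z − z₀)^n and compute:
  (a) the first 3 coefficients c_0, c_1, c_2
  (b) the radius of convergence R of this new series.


Let w = z − z₀, so z = z₀ + w.
Then -7 − z = -7 − (z₀ + w) = (-7 − z₀) − w = -11 − w.
f(z) = 1/(-11 − w)^2 = (1/(-11)^2) · (1 − w/(-11))^{−2}.
By the binomial series (1−u)^{−2} = Σ_{n≥0} C(n+1, 1) u^n for |u|<1, with u = w/(-11):
  c_n = C(n+1, 1) / (-11)^(n+2).
  c_0 = 1/(-11)^2 = 1/121.
  c_1 = 2/(-11)^3 = -2/1331.
  c_2 = 3/(-11)^4 = 3/14641.
The series is valid for |w/d| < 1, i.e. |z − z₀| < |d|.
Radius of convergence: R = |-7 − z₀| = |-11| = 11 (distance from z₀ to the singularity z = -7).

c_0 = 1/121, c_1 = -2/1331, c_2 = 3/14641; R = 11.


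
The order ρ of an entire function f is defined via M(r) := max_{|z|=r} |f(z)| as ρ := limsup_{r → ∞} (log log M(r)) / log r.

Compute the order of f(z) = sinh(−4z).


sinh(w) is a linear combination of e^{iw} and e^{−iw} (or e^w, e^{−w} in the hyperbolic case), so |sinh(w)| ≤ e^{|w|}. With w = −4z, |w| ≤ 4|z| + 0 = 4r + 0 on |z| = r, giving M(r) ≤ e^{4r + 0}, so ρ ≤ 1. On a suitable ray (z = it for sin/cos; z = t for sinh/cosh, t real → ∞), |sinh(−4z)| grows like e^{4|t|}/2, so ρ ≥ 1. Hence ρ = 1.
Therefore ρ = 1.

Order ρ = 1.


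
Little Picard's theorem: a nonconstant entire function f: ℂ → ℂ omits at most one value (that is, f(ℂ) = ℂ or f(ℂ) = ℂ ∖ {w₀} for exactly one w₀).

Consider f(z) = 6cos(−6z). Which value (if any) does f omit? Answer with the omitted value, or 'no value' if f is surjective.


Little Picard bounds the complement of f(ℂ) to at most one point.
cos is entire and surjective onto ℂ: for every w ∈ ℂ, cos(ζ) = w has a solution ζ ∈ ℂ (e.g., via the complex inverse arccos). With ζ = −6z this gives z = ζ/(-6). Then 6·cos(−6z) takes every value in 6·ℂ = ℂ, and adding 0 is a bijection of ℂ. So f is surjective and omits no value. (Note: only on the real line is cos bounded by [−1, 1].)

Omitted value: no value.


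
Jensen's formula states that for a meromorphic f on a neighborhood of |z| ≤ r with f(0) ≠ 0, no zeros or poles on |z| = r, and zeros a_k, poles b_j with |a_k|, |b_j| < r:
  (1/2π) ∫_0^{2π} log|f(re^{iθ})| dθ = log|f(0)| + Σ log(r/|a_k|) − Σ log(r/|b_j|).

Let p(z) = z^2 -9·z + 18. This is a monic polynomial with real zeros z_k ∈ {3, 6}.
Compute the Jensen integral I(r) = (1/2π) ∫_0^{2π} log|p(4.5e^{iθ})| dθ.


Zeros: 3, 6; r = 4.5.
Inside |z| < r: 3. Outside (|z| ≥ r): 6.
p(0) = 18, so log|p(0)| = log(18) = 2.8904.
Apply Jensen: I(r) = log|p(0)| + Σ_k log(r/|z_k|), summed over zeros inside |z| < r.
  log(r/|z_k|) for z_k = 3: log(4.5/3) = 0.4055
  Outside zeros (6) contribute nothing to the Jensen sum.
Sum over inside zeros: 0.4055.
I(r) = log|p(0)| + (inside sum) = 2.8904 + 0.4055 = 3.2958.
Note: since some zeros are outside |z| ≤ r, the simplified n·log(r) form does NOT apply — only the inside zeros contribute.

I(r) ≈ 3.2958.


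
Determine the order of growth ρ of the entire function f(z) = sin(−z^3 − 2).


Write sin(w) = (e^{iw} ± e^{−iw})/(2 or 2i), so |sin(w)| ≤ e^{|w|}. With w = −z^3 − 2, |w| ≤ 1r^3 + 2 on |z|=r, giving M(r) ≤ e^{1r^3 + 2} and ρ ≤ 3. For the lower bound, choose z on |z|=r with -1z^3 purely imaginary of modulus 1r^3; then |sin(−z^3 − 2)| grows like e^{1r^3}/2, so ρ ≥ 3. Hence ρ = 3.
Therefore ρ = 3.

Order ρ = 3.


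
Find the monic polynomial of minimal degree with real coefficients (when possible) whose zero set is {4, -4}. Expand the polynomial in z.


The polynomial is p(z) = ∏_{α ∈ S} (z − α), where S = {4, -4}.
Expanding the product yields: p(z) = z^2 -16.
The resulting polynomial has degree 2 and real coefficients as required.

p(z) = z^2 -16.
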